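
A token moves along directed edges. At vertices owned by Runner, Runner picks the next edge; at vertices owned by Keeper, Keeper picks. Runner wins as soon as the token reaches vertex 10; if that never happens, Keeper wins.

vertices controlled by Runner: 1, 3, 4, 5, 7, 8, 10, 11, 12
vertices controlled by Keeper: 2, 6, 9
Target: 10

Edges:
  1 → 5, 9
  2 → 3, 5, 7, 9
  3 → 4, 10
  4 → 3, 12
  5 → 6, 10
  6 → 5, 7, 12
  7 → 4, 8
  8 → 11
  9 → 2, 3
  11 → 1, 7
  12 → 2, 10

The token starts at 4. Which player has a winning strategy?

Runner

A0 = {10}
A1: add {3, 5, 12} — 3 (Runner) has 3→10; 5 (Runner) has 5→10; 12 (Runner) has 12→10.
A2: add {1, 4} — 1 (Runner) has 1→5; 4 (Runner) has 4→3.
4 ∈ A2, so Runner can force the target.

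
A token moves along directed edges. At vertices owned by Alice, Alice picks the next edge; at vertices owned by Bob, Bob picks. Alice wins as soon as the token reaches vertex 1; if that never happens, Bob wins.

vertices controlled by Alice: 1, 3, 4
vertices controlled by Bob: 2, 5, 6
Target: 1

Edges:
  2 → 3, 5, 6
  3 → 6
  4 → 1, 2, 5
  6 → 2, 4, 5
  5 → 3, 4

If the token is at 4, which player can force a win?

Alice

A0 = {1}
A1: add {4} — 4 (Alice) has 4→1.
A2 = A1; e.g. 2 (Bob) can still go to 3. Fixed point.
4 ∈ A1, so Alice can force the target.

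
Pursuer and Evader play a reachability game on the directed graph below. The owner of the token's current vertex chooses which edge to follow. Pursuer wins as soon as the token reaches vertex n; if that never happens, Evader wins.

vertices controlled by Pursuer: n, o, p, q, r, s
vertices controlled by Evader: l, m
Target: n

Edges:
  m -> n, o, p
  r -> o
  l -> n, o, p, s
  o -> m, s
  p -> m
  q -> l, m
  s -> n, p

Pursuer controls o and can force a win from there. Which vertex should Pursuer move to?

s

A0 = {n}
A1: add {s} — s (Pursuer) has s→n.
A2: add {o} — o (Pursuer) has o→s.
A3: add {r} — r (Pursuer) has r→o.
A4 = A3; e.g. l (Evader) can still go to p. Fixed point.
From o, successor s is in the attractor (rank 1); the other successor m is not.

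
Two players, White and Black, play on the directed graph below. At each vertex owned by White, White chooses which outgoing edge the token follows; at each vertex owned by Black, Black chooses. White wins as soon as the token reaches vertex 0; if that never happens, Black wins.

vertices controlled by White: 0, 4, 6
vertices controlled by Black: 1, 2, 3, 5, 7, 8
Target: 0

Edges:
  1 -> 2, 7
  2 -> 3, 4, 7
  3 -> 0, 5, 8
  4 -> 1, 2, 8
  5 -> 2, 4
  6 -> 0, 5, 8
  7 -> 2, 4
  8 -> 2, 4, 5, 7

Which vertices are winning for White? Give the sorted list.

A0 = {0}
A1: add {6} — 6 (White) has 6→0.
A2 = A1; e.g. 1 (Black) can still go to 2. Fixed point.
White's winning region = {0, 6}.

0, 6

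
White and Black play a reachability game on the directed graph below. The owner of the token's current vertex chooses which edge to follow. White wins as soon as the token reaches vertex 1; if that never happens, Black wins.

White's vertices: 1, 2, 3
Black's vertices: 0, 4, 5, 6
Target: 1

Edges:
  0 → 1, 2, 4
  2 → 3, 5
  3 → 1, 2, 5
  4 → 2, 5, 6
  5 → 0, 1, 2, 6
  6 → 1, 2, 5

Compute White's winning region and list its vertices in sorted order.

A0 = {1}
A1: add {3} — 3 (White) has 3→1.
A2: add {2} — 2 (White) has 2→3.
A3 = A2; e.g. 0 (Black) can still go to 4. Fixed point.
White's winning region = {1, 2, 3}.

1, 2, 3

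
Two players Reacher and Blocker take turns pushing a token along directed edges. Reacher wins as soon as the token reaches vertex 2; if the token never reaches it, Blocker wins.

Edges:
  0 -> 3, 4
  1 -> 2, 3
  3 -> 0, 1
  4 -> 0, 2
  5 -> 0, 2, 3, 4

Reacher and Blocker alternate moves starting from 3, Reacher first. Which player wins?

Blocker

Track states (vertex, player-to-move).
A0 = {(2,Reacher), (2,Blocker)}
A1: add {(1,Reacher), (4,Reacher), (5,Reacher)}.
A2 = A1; e.g. (0,Reacher) stays out. (3,Reacher) never enters ⇒ Blocker avoids the target.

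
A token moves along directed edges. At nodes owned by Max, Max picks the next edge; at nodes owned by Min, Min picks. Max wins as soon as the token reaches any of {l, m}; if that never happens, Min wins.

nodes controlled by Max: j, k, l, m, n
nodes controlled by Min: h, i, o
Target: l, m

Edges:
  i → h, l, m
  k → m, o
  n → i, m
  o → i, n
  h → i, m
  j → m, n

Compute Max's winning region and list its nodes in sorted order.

j, k, l, m, n

A0 = {l, m}
A1: add {j, k, n} — j (Max) has j→m; k (Max) has k→m; n (Max) has n→m.
A2 = A1; e.g. h (Min) can still go to i. Fixed point.
Max's winning region = {j, k, l, m, n}.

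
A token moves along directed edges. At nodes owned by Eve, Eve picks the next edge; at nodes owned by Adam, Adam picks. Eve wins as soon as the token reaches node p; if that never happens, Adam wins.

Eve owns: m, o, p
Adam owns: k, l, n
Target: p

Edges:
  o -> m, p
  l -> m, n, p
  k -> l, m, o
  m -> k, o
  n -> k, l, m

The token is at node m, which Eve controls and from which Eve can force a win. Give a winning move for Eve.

A0 = {p}
A1: add {o} — o (Eve) has o→p.
A2: add {m} — m (Eve) has m→o.
A3 = A2; e.g. k (Adam) can still go to l. Fixed point.
From m, successor o is in the attractor (rank 1); the other successor k is not.

o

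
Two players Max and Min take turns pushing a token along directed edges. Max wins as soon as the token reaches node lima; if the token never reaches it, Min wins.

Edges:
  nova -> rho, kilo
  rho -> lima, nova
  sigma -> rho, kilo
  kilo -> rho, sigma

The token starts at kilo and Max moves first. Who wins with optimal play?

Min

Track states (vertex, player-to-move).
A0 = {(lima,Max), (lima,Min)}
A1: add {(rho,Max)}.
A2 = A1; e.g. (nova,Max) stays out. (kilo,Max) never enters ⇒ Min avoids the target.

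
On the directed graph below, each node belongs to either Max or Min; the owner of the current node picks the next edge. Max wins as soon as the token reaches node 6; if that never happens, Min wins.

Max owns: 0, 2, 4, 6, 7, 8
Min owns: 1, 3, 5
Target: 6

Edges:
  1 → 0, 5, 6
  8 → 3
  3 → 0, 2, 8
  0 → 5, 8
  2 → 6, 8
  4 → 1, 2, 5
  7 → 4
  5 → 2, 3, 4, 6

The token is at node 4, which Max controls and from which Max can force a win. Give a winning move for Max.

A0 = {6}
A1: add {2} — 2 (Max) has 2→6.
A2: add {4} — 4 (Max) has 4→2.
A3: add {7} — 7 (Max) has 7→4.
A4 = A3; e.g. 0 (Max) has no edge into A3. Fixed point.
From 4, successor 2 is in the attractor (rank 1); the other successors 1, 5 are not.

2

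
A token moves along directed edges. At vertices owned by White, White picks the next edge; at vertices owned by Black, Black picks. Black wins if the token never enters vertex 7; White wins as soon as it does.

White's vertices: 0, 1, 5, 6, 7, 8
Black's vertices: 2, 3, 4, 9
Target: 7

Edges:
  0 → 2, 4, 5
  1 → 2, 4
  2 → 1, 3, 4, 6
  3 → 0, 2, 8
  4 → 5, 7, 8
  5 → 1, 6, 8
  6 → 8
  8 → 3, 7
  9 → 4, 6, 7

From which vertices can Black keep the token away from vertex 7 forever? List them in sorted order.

2, 3

A0 = {7}
A1: add {8} — 8 (White) has 8→7.
A2: add {5, 6} — 5 (White) has 5→8; 6 (White) has 6→8.
A3: add {0, 4} — 0 (White) has 0→5; 4 (Black): all of {5, 7, 8} already in.
A4: add {1, 9} — 1 (White) has 1→4; 9 (Black): all of {4, 6, 7} already in.
A5 = A4; e.g. 2 (Black) can still go to 3. Fixed point.
White's attractor = {0, 1, 4, 5, 6, 7, 8, 9}; Black avoids the target exactly from the complement.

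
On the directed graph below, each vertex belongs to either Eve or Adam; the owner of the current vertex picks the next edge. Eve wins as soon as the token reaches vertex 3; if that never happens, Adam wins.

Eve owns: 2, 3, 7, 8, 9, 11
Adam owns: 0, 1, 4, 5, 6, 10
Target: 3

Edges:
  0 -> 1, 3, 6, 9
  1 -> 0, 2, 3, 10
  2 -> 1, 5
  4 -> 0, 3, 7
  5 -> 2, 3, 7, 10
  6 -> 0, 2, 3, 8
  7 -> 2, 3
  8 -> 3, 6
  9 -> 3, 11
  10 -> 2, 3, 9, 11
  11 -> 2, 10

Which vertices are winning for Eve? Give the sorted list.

A0 = {3}
A1: add {7, 8, 9} — 7 (Eve) has 7→3; 8 (Eve) has 8→3; 9 (Eve) has 9→3.
A2 = A1; e.g. 0 (Adam) can still go to 1. Fixed point.
Eve's winning region = {3, 7, 8, 9}.

3, 7, 8, 9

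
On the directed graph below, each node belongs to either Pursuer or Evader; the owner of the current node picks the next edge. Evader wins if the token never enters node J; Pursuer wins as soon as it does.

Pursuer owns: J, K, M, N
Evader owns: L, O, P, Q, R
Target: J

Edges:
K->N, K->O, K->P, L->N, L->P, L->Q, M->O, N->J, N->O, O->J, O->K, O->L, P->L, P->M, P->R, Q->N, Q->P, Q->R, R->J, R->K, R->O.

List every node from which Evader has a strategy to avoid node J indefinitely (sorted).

L, M, O, P, Q, R

A0 = {J}
A1: add {N} — N (Pursuer) has N→J.
A2: add {K} — K (Pursuer) has K→N.
A3 = A2; e.g. L (Evader) can still go to P. Fixed point.
Pursuer's attractor = {J, K, N}; Evader avoids the target exactly from the complement.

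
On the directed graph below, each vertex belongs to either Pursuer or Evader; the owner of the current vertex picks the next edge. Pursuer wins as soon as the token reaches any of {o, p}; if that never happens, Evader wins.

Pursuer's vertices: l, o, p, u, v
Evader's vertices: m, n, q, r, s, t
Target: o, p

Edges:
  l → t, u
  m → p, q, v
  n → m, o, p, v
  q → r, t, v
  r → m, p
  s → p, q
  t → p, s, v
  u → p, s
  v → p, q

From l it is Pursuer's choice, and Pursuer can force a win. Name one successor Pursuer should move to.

u

A0 = {o, p}
A1: add {u, v} — u (Pursuer) has u→p; v (Pursuer) has v→p.
A2: add {l} — l (Pursuer) has l→u.
A3 = A2; e.g. m (Evader) can still go to q. Fixed point.
From l, successor u is in the attractor (rank 1); the other successor t is not.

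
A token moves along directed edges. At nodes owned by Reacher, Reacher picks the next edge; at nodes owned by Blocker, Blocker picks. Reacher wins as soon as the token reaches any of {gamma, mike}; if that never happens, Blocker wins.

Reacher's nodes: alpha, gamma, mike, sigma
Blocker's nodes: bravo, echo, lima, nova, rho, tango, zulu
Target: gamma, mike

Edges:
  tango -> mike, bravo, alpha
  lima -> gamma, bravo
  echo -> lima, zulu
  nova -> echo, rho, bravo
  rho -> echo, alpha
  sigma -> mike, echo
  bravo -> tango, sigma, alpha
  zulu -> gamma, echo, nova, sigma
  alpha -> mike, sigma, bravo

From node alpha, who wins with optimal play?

A0 = {gamma, mike}
A1: add {alpha, sigma} — sigma (Reacher) has sigma→mike; alpha (Reacher) has alpha→mike.
A2 = A1; e.g. tango (Blocker) can still go to bravo. Fixed point.
alpha ∈ A1, so Reacher can force the target.

Reacher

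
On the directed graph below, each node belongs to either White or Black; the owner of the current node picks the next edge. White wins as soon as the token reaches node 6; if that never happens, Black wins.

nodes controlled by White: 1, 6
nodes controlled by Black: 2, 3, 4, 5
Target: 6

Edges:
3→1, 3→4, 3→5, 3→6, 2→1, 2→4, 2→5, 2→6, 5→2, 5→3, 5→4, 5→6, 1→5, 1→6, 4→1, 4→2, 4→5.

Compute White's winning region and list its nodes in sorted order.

A0 = {6}
A1: add {1} — 1 (White) has 1→6.
A2 = A1; e.g. 2 (Black) can still go to 4. Fixed point.
White's winning region = {1, 6}.

1, 6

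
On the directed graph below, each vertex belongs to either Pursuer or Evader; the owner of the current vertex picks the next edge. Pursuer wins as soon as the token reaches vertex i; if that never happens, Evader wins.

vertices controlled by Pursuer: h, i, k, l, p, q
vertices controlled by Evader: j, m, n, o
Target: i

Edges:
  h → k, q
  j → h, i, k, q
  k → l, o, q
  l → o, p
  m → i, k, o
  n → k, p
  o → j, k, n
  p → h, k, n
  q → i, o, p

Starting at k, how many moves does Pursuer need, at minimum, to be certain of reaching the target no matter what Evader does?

A0 = {i}
A1: add {q} — q (Pursuer) has q→i.
A2: add {h, k} — h (Pursuer) has h→q; k (Pursuer) has k→q.
k enters the attractor at level 2, so Pursuer can force the target in 2 moves from there.

2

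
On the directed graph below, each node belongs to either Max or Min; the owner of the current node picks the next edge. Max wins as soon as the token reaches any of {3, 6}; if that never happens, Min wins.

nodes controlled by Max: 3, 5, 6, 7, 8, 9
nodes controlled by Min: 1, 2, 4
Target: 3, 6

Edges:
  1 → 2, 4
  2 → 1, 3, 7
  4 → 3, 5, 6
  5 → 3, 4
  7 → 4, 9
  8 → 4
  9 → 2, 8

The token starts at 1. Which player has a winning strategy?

Min

A0 = {3, 6}
A1: add {5} — 5 (Max) has 5→3.
A2: add {4} — 4 (Min): all of {3, 5, 6} already in.
A3: add {7, 8} — 7 (Max) has 7→4; 8 (Max) has 8→4.
A4: add {9} — 9 (Max) has 9→8.
A5 = A4; e.g. 1 (Min) can still go to 2. Fixed point.
1 never enters the attractor, so Min can avoid the target forever.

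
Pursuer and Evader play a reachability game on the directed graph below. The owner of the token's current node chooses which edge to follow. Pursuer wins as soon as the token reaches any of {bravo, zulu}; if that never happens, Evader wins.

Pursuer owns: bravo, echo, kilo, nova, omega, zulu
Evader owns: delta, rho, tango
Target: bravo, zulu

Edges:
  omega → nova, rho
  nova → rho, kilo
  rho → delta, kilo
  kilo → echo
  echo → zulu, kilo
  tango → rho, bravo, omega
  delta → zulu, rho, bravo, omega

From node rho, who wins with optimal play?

A0 = {bravo, zulu}
A1: add {echo} — echo (Pursuer) has echo→zulu.
A2: add {kilo} — kilo (Pursuer) has kilo→echo.
A3: add {nova} — nova (Pursuer) has nova→kilo.
A4: add {omega} — omega (Pursuer) has omega→nova.
A5 = A4; e.g. delta (Evader) can still go to rho. Fixed point.
rho never enters the attractor, so Evader can avoid the target forever.

Evader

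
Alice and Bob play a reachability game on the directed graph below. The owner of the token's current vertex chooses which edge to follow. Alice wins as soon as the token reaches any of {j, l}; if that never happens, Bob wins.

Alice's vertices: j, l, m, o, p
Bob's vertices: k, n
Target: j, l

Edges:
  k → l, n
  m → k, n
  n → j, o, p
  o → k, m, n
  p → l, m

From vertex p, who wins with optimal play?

Alice

A0 = {j, l}
A1: add {p} — p (Alice) has p→l.
A2 = A1; e.g. k (Bob) can still go to n. Fixed point.
p ∈ A1, so Alice can force the target.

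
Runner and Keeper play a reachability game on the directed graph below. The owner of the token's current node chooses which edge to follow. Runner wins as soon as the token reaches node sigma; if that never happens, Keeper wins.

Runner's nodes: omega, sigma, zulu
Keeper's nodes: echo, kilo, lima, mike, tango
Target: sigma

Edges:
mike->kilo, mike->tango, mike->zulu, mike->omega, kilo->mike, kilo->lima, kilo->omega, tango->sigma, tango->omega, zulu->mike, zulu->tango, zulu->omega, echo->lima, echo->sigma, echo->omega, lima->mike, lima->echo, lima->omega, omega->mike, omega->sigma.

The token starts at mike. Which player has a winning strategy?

Keeper

A0 = {sigma}
A1: add {omega} — omega (Runner) has omega→sigma.
A2: add {tango, zulu} — tango (Keeper): all of {sigma, omega} already in; zulu (Runner) has zulu→omega.
A3 = A2; e.g. mike (Keeper) can still go to kilo. Fixed point.
mike never enters the attractor, so Keeper can avoid the target forever.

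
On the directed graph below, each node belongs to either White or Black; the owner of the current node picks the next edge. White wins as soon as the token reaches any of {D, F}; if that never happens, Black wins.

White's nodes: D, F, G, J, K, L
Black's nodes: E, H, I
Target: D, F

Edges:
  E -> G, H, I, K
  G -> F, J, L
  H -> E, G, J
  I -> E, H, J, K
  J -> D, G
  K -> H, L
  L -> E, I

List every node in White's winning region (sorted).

D, F, G, J

A0 = {D, F}
A1: add {G, J} — G (White) has G→F; J (White) has J→D.
A2 = A1; e.g. E (Black) can still go to H. Fixed point.
White's winning region = {D, F, G, J}.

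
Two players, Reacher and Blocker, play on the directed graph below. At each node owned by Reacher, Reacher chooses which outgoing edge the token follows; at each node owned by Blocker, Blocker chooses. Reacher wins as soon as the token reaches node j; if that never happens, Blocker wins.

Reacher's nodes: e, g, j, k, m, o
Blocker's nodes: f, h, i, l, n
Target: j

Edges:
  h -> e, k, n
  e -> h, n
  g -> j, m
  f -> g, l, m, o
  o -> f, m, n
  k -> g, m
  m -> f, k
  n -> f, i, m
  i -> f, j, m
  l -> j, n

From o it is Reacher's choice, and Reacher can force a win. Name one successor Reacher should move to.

A0 = {j}
A1: add {g} — g (Reacher) has g→j.
A2: add {k} — k (Reacher) has k→g.
A3: add {m} — m (Reacher) has m→k.
A4: add {o} — o (Reacher) has o→m.
A5 = A4; e.g. e (Reacher) has no edge into A4. Fixed point.
From o, successor m is in the attractor (rank 3); the other successors f, n are not.

m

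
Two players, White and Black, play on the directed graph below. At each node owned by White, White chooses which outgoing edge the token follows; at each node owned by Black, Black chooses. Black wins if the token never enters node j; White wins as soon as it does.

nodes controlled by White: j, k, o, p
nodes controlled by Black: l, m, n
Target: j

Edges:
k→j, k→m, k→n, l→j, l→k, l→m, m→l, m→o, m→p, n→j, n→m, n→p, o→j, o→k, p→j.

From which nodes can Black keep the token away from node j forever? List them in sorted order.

A0 = {j}
A1: add {k, o, p} — k (White) has k→j; o (White) has o→j; p (White) has p→j.
A2 = A1; e.g. l (Black) can still go to m. Fixed point.
White's attractor = {j, k, o, p}; Black avoids the target exactly from the complement.

l, m, n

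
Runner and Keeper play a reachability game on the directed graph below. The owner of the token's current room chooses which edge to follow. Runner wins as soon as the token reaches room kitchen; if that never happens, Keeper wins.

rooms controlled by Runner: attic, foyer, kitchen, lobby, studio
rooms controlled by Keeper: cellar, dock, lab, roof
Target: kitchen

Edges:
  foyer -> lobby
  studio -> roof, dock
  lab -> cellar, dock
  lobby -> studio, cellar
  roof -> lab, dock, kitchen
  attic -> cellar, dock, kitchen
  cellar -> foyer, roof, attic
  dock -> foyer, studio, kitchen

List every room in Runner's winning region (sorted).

A0 = {kitchen}
A1: add {attic} — attic (Runner) has attic→kitchen.
A2 = A1; e.g. foyer (Runner) has no edge into A1. Fixed point.
Runner's winning region = {attic, kitchen}.

attic, kitchen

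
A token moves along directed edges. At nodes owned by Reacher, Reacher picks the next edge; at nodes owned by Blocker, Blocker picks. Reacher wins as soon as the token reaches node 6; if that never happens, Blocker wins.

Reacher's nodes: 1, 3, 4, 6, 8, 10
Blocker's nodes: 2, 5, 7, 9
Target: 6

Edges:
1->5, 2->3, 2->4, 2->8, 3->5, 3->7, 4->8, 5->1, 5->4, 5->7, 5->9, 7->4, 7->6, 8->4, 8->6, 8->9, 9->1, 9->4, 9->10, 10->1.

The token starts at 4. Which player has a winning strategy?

A0 = {6}
A1: add {8} — 8 (Reacher) has 8→6.
A2: add {4} — 4 (Reacher) has 4→8.
4 ∈ A2, so Reacher can force the target.

Reacher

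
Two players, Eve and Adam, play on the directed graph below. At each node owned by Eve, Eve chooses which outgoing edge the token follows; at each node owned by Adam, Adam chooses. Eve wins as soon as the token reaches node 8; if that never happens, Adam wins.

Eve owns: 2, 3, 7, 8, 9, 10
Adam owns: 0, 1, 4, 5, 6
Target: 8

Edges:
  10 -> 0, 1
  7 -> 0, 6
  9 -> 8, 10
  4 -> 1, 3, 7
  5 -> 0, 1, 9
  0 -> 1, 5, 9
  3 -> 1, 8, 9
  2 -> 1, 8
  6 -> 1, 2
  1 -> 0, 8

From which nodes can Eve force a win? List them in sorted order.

2, 3, 8, 9

A0 = {8}
A1: add {2, 3, 9} — 2 (Eve) has 2→8; 3 (Eve) has 3→8; 9 (Eve) has 9→8.
A2 = A1; e.g. 0 (Adam) can still go to 1. Fixed point.
Eve's winning region = {2, 3, 8, 9}.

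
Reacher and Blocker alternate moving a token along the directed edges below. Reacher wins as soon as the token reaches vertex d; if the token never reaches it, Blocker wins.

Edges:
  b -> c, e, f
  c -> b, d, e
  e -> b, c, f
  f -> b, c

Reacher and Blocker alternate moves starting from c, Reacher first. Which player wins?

Track states (vertex, player-to-move).
A0 = {(d,Reacher), (d,Blocker)}
A1: add {(c,Reacher)}.
(c,Reacher) ∈ A1 ⇒ Reacher forces the target.

Reacher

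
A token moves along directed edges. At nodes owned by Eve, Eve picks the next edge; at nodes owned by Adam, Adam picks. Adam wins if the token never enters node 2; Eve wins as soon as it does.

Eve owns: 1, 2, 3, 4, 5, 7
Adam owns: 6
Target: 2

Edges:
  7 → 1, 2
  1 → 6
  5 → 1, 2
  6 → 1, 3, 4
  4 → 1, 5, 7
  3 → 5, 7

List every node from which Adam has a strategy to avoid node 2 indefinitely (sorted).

1, 6

A0 = {2}
A1: add {5, 7} — 5 (Eve) has 5→2; 7 (Eve) has 7→2.
A2: add {3, 4} — 3 (Eve) has 3→5; 4 (Eve) has 4→5.
A3 = A2; e.g. 1 (Eve) has no edge into A2. Fixed point.
Eve's attractor = {2, 3, 4, 5, 7}; Adam avoids the target exactly from the complement.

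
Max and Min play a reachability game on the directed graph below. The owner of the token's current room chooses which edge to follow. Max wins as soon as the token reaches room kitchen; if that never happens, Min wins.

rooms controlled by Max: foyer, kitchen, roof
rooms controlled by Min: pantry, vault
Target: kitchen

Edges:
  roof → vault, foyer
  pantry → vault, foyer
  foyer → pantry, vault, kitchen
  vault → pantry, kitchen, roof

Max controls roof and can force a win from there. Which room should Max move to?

A0 = {kitchen}
A1: add {foyer} — foyer (Max) has foyer→kitchen.
A2: add {roof} — roof (Max) has roof→foyer.
A3 = A2; e.g. pantry (Min) can still go to vault. Fixed point.
From roof, successor foyer is in the attractor (rank 1); the other successor vault is not.

foyer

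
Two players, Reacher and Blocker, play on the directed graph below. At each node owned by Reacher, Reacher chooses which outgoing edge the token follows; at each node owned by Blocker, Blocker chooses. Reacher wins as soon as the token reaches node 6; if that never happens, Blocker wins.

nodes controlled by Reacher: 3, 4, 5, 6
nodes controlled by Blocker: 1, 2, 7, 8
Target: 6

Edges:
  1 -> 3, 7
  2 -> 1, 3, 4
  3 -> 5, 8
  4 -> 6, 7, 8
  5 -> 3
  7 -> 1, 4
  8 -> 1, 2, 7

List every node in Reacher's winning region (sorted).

4, 6

A0 = {6}
A1: add {4} — 4 (Reacher) has 4→6.
A2 = A1; e.g. 1 (Blocker) can still go to 3. Fixed point.
Reacher's winning region = {4, 6}.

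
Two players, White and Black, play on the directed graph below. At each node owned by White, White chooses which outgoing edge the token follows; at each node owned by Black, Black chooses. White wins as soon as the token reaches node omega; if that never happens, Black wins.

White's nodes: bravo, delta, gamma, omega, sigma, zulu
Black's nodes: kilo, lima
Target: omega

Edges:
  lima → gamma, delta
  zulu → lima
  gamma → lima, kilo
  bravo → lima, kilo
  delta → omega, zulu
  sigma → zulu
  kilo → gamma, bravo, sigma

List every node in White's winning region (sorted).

delta, omega

A0 = {omega}
A1: add {delta} — delta (White) has delta→omega.
A2 = A1; e.g. gamma (White) has no edge into A1. Fixed point.
White's winning region = {delta, omega}.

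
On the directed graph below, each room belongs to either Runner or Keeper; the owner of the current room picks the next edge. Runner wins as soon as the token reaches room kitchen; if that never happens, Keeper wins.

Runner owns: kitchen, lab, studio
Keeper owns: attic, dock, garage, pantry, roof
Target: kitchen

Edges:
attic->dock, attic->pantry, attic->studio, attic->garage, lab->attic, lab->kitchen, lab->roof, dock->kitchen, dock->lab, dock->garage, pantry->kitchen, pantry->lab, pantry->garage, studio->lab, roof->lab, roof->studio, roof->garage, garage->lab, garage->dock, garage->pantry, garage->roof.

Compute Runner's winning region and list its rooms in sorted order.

kitchen, lab, studio

A0 = {kitchen}
A1: add {lab} — lab (Runner) has lab→kitchen.
A2: add {studio} — studio (Runner) has studio→lab.
A3 = A2; e.g. attic (Keeper) can still go to dock. Fixed point.
Runner's winning region = {kitchen, lab, studio}.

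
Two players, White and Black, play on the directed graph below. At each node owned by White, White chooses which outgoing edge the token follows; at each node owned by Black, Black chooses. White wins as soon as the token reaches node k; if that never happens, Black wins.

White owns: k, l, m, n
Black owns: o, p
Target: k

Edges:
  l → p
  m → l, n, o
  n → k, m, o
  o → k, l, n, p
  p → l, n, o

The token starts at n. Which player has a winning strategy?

A0 = {k}
A1: add {n} — n (White) has n→k.
n ∈ A1, so White can force the target.

White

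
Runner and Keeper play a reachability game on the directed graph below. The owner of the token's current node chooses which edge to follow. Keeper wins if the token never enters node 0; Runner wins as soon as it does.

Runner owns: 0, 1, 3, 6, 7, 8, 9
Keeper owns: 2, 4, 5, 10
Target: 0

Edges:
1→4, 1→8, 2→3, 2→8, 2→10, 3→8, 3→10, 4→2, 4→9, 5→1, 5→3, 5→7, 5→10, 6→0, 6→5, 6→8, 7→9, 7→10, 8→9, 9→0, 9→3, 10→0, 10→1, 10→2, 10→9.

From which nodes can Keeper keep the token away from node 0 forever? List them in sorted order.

A0 = {0}
A1: add {6, 9} — 6 (Runner) has 6→0; 9 (Runner) has 9→0.
A2: add {7, 8} — 7 (Runner) has 7→9; 8 (Runner) has 8→9.
A3: add {1, 3} — 1 (Runner) has 1→8; 3 (Runner) has 3→8.
A4 = A3; e.g. 2 (Keeper) can still go to 10. Fixed point.
Runner's attractor = {0, 1, 3, 6, 7, 8, 9}; Keeper avoids the target exactly from the complement.

2, 4, 5, 10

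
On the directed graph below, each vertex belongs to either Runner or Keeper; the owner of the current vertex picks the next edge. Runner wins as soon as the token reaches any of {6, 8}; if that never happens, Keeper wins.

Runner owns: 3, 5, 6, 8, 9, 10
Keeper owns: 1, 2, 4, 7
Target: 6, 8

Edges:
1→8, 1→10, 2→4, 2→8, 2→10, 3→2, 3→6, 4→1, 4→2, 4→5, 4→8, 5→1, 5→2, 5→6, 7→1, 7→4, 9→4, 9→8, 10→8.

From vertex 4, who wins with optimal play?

Keeper

A0 = {6, 8}
A1: add {3, 5, 9, 10} — 3 (Runner) has 3→6; 5 (Runner) has 5→6; 9 (Runner) has 9→8; 10 (Runner) has 10→8.
A2: add {1} — 1 (Keeper): all of {8, 10} already in.
A3 = A2; e.g. 2 (Keeper) can still go to 4. Fixed point.
4 never enters the attractor, so Keeper can avoid the target forever.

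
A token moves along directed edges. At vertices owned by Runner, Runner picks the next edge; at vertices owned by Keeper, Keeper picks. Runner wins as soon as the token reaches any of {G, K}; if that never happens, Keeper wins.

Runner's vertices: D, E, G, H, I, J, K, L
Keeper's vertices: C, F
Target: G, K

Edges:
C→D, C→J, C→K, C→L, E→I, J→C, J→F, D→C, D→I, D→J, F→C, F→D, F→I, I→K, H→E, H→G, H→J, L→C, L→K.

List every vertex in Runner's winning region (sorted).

A0 = {G, K}
A1: add {H, I, L} — H (Runner) has H→G; I (Runner) has I→K; L (Runner) has L→K.
A2: add {D, E} — D (Runner) has D→I; E (Runner) has E→I.
A3 = A2; e.g. C (Keeper) can still go to J. Fixed point.
Runner's winning region = {D, E, G, H, I, K, L}.

D, E, G, H, I, K, L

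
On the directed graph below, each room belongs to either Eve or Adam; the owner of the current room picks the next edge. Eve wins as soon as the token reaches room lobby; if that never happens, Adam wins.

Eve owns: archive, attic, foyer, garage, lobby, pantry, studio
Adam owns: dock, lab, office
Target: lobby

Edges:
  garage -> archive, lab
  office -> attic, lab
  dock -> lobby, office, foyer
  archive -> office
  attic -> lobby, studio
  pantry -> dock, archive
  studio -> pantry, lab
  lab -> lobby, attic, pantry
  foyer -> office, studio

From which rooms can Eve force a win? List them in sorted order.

A0 = {lobby}
A1: add {attic} — attic (Eve) has attic→lobby.
A2 = A1; e.g. garage (Eve) has no edge into A1. Fixed point.
Eve's winning region = {attic, lobby}.

attic, lobby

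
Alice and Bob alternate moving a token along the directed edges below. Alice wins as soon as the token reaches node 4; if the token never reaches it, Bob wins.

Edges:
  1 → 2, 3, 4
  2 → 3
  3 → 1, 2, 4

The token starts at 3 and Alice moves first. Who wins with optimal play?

Track states (vertex, player-to-move).
A0 = {(4,Alice), (4,Bob)}
A1: add {(1,Alice), (3,Alice)}.
(3,Alice) ∈ A1 ⇒ Alice forces the target.

Alice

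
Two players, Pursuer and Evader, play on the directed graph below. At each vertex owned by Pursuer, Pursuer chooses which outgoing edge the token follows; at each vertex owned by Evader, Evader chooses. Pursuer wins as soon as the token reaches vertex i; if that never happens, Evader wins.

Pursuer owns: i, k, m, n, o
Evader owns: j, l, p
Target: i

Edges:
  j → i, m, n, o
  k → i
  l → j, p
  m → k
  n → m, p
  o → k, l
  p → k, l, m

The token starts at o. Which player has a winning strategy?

A0 = {i}
A1: add {k} — k (Pursuer) has k→i.
A2: add {m, o} — m (Pursuer) has m→k; o (Pursuer) has o→k.
o ∈ A2, so Pursuer can force the target.

Pursuer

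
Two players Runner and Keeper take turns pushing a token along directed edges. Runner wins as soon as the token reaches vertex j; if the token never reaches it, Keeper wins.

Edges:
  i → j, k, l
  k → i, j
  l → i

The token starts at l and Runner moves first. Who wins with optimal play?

Keeper

Track states (vertex, player-to-move).
A0 = {(j,Runner), (j,Keeper)}
A1: add {(i,Runner), (k,Runner)}.
A2: add {(k,Keeper), (l,Keeper)}.
A3 = A2; e.g. (i,Keeper) stays out. (l,Runner) never enters ⇒ Keeper avoids the target.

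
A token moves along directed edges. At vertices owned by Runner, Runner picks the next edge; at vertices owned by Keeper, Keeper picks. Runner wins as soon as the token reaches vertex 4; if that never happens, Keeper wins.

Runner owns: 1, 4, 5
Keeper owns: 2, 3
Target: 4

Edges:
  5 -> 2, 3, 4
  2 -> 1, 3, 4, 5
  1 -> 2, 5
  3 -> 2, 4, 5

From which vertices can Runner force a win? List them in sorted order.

A0 = {4}
A1: add {5} — 5 (Runner) has 5→4.
A2: add {1} — 1 (Runner) has 1→5.
A3 = A2; e.g. 2 (Keeper) can still go to 3. Fixed point.
Runner's winning region = {1, 4, 5}.

1, 4, 5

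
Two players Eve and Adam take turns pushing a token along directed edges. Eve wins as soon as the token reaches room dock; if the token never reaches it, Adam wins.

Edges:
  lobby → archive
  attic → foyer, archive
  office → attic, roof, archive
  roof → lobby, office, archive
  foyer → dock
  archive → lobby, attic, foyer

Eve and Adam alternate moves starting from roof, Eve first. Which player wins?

Eve

Track states (vertex, player-to-move).
A0 = {(dock,Eve), (dock,Adam)}
A1: add {(foyer,Eve), (foyer,Adam)}.
A2: add {(attic,Eve), (archive,Eve)}.
A3: add {(lobby,Adam), (attic,Adam)}.
A4: add {(office,Eve), (roof,Eve)}.
(roof,Eve) ∈ A4 ⇒ Eve forces the target.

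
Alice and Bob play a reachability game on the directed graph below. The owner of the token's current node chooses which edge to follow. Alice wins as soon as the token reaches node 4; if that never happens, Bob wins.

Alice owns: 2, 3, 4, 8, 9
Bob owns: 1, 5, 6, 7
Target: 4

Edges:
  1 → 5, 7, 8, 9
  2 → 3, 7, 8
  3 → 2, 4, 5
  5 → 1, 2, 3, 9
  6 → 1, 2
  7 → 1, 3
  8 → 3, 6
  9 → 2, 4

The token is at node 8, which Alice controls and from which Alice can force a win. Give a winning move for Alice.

A0 = {4}
A1: add {3, 9} — 3 (Alice) has 3→4; 9 (Alice) has 9→4.
A2: add {2, 8} — 2 (Alice) has 2→3; 8 (Alice) has 8→3.
A3 = A2; e.g. 1 (Bob) can still go to 5. Fixed point.
From 8, successor 3 is in the attractor (rank 1); the other successor 6 is not.

3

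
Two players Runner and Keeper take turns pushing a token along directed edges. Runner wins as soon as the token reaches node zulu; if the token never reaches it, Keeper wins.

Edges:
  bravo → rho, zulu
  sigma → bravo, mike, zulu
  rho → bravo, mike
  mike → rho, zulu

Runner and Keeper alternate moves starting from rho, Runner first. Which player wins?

Track states (vertex, player-to-move).
A0 = {(zulu,Runner), (zulu,Keeper)}
A1: add {(bravo,Runner), (sigma,Runner), (mike,Runner)}.
A2: add {(sigma,Keeper), (rho,Keeper)}.
A3 = A2; e.g. (bravo,Keeper) stays out. (rho,Runner) never enters ⇒ Keeper avoids the target.

Keeper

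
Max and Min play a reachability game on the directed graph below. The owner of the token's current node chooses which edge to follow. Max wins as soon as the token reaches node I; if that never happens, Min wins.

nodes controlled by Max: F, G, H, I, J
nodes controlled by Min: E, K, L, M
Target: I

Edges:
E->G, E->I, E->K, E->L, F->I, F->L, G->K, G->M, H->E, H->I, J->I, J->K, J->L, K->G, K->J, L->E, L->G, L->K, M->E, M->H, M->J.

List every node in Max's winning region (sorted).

A0 = {I}
A1: add {F, H, J} — F (Max) has F→I; H (Max) has H→I; J (Max) has J→I.
A2 = A1; e.g. E (Min) can still go to G. Fixed point.
Max's winning region = {F, H, I, J}.

F, H, I, J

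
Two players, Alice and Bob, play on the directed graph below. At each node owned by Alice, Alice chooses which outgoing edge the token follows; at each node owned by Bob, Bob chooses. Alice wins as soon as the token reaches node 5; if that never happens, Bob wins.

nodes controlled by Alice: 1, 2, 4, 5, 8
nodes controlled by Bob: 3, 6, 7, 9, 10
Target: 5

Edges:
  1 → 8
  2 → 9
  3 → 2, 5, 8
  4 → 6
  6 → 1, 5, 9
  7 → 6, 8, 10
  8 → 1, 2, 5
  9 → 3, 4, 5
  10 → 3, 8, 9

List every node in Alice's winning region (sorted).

A0 = {5}
A1: add {8} — 8 (Alice) has 8→5.
A2: add {1} — 1 (Alice) has 1→8.
A3 = A2; e.g. 2 (Alice) has no edge into A2. Fixed point.
Alice's winning region = {1, 5, 8}.

1, 5, 8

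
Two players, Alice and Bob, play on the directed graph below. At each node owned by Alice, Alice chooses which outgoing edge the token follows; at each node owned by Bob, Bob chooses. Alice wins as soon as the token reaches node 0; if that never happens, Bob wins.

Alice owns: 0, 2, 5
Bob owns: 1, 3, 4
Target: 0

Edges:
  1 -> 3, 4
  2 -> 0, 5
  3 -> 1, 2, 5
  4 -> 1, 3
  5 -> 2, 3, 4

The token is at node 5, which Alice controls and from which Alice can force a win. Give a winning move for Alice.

A0 = {0}
A1: add {2} — 2 (Alice) has 2→0.
A2: add {5} — 5 (Alice) has 5→2.
A3 = A2; e.g. 1 (Bob) can still go to 3. Fixed point.
From 5, successor 2 is in the attractor (rank 1); the other successors 3, 4 are not.

2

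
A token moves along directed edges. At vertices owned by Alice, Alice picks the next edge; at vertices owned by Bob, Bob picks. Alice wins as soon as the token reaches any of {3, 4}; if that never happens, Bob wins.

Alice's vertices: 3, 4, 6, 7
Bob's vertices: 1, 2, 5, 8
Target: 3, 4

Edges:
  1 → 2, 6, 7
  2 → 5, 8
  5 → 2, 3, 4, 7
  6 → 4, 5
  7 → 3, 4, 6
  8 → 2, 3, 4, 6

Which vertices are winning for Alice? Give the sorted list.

3, 4, 6, 7

A0 = {3, 4}
A1: add {6, 7} — 6 (Alice) has 6→4; 7 (Alice) has 7→3.
A2 = A1; e.g. 1 (Bob) can still go to 2. Fixed point.
Alice's winning region = {3, 4, 6, 7}.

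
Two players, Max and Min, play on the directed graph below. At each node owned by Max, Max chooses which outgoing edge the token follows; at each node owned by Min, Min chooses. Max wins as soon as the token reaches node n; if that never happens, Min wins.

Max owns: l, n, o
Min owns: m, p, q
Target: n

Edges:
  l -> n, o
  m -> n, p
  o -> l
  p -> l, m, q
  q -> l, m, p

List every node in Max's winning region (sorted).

A0 = {n}
A1: add {l} — l (Max) has l→n.
A2: add {o} — o (Max) has o→l.
A3 = A2; e.g. m (Min) can still go to p. Fixed point.
Max's winning region = {l, n, o}.

l, n, o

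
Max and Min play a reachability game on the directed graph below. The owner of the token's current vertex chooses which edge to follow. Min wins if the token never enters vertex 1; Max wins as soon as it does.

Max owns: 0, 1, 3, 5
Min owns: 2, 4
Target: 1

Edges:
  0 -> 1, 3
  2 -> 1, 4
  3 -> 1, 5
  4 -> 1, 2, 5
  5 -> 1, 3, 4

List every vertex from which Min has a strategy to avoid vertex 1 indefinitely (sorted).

A0 = {1}
A1: add {0, 3, 5} — 0 (Max) has 0→1; 3 (Max) has 3→1; 5 (Max) has 5→1.
A2 = A1; e.g. 2 (Min) can still go to 4. Fixed point.
Max's attractor = {0, 1, 3, 5}; Min avoids the target exactly from the complement.

2, 4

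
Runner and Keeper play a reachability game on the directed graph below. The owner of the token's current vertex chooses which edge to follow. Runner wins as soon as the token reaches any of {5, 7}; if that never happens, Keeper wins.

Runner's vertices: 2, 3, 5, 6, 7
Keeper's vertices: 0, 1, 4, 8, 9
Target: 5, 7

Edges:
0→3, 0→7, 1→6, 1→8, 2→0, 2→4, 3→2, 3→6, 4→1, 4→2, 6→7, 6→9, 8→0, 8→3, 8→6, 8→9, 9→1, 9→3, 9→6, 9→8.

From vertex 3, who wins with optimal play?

Runner

A0 = {5, 7}
A1: add {6} — 6 (Runner) has 6→7.
A2: add {3} — 3 (Runner) has 3→6.
3 ∈ A2, so Runner can force the target.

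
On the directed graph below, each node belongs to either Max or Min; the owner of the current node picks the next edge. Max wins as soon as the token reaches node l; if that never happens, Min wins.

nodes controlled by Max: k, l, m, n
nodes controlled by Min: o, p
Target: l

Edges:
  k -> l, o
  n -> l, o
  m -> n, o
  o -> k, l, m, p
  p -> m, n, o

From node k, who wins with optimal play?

Max

A0 = {l}
A1: add {k, n} — k (Max) has k→l; n (Max) has n→l.
k ∈ A1, so Max can force the target.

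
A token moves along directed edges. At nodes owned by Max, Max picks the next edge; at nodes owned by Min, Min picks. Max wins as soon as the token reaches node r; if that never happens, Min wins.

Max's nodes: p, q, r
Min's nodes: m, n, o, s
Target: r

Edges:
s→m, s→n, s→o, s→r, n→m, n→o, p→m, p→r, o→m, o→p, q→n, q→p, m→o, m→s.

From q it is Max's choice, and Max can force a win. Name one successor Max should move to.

p

A0 = {r}
A1: add {p} — p (Max) has p→r.
A2: add {q} — q (Max) has q→p.
A3 = A2; e.g. m (Min) can still go to o. Fixed point.
From q, successor p is in the attractor (rank 1); the other successor n is not.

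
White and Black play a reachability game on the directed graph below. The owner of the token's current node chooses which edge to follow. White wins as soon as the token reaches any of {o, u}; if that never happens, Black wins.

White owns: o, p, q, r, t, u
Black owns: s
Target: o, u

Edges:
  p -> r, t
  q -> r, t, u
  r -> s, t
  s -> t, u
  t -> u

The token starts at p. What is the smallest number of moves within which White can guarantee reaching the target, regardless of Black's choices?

2

A0 = {o, u}
A1: add {q, t} — q (White) has q→u; t (White) has t→u.
A2: add {p, r, s} — p (White) has p→t; r (White) has r→t; s (Black): all of {t, u} already in.
A2 = all vertices. Fixed point.
p enters the attractor at level 2, so White can force the target in 2 moves from there.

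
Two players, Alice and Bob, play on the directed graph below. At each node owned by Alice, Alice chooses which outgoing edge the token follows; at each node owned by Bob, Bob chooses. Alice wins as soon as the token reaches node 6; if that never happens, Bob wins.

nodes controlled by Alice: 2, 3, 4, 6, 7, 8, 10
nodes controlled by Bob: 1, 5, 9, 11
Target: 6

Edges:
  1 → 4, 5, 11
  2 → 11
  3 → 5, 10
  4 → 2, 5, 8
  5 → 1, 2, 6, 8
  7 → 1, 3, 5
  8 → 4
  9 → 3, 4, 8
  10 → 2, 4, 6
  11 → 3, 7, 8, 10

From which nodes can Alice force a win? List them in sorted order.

3, 6, 7, 10

A0 = {6}
A1: add {10} — 10 (Alice) has 10→6.
A2: add {3} — 3 (Alice) has 3→10.
A3: add {7} — 7 (Alice) has 7→3.
A4 = A3; e.g. 1 (Bob) can still go to 4. Fixed point.
Alice's winning region = {3, 6, 7, 10}.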